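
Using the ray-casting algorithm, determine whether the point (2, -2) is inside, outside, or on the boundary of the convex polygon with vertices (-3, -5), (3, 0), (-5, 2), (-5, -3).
The point (2, -2) lies strictly outside the polygon

Cast a horizontal ray to the right from the query point and count how many polygon edges it crosses (each edge strictly once or zero times, handled with the usual half-open convention). 
Parity of crossings → even ⇒ outside.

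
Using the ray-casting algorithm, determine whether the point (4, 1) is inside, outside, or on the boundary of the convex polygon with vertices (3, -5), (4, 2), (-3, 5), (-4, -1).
The point (4, 1) lies strictly outside the polygon

Cast a horizontal ray to the right from the query point and count how many polygon edges it crosses (each edge strictly once or zero times, handled with the usual half-open convention). 
Parity of crossings → even ⇒ outside.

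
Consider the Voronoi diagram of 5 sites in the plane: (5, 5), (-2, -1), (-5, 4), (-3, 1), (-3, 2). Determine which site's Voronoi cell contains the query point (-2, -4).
Nearest site = (-2, -1)

The Voronoi cell of site s contains exactly those query points closer to s than to any other site. Compute squared distances from q = (-2, -4) to each site:
  (-2 − -2)² + (-1 − -4)² = 9
  (-3 − -2)² + (1 − -4)² = 26
  (-3 − -2)² + (2 − -4)² = 37
  (-5 − -2)² + (4 − -4)² = 73
  (5 − -2)² + (5 − -4)² = 130
Minimum is attained by (-2, -1), so q lies in its Voronoi cell.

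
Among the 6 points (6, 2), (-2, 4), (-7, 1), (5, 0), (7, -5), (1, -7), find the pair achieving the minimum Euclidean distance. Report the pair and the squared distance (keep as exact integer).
Pair = ((6, 2), (5, 0)); squared distance = 5

Compute all C(6, 2) = 15 pairwise squared distances (x_i − x_j)² + (y_i − y_j)². The minimum is 5, attained by the pair ((6, 2), (5, 0)).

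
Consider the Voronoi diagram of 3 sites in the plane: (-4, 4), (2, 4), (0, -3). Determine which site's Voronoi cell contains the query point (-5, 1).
Nearest site = (-4, 4)

The Voronoi cell of site s contains exactly those query points closer to s than to any other site. Compute squared distances from q = (-5, 1) to each site:
  (-4 − -5)² + (4 − 1)² = 10
  (0 − -5)² + (-3 − 1)² = 41
  (2 − -5)² + (4 − 1)² = 58
Minimum is attained by (-4, 4), so q lies in its Voronoi cell.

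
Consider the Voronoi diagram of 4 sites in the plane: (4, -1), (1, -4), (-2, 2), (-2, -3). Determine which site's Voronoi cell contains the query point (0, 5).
Nearest site = (-2, 2)

The Voronoi cell of site s contains exactly those query points closer to s than to any other site. Compute squared distances from q = (0, 5) to each site:
  (-2 − 0)² + (2 − 5)² = 13
  (4 − 0)² + (-1 − 5)² = 52
  (-2 − 0)² + (-3 − 5)² = 68
  (1 − 0)² + (-4 − 5)² = 82
Minimum is attained by (-2, 2), so q lies in its Voronoi cell.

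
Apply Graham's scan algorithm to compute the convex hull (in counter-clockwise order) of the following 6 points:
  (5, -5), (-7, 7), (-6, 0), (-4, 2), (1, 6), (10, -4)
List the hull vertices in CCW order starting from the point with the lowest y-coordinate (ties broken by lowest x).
Hull (CCW) = [(5, -5), (10, -4), (1, 6), (-7, 7), (-6, 0)]

Graham scan procedure:
  1. Find the pivot p₀ = point with lowest y (tie → lowest x): (5, -5).
  2. Sort the remaining points by polar angle around p₀.
  3. Walk through sorted points, maintaining a stack; pop the top while the last three entries make a non-left turn (cross product ≤ 0).
  4. Final stack is the convex hull in CCW order: (5, -5), (10, -4), (1, 6), (-7, 7), (-6, 0).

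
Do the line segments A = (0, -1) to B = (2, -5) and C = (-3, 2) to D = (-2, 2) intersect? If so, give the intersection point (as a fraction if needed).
No (intersection of containing lines falls outside at least one segment)

Parametrize and solve: t = -3/4, s = 3/2. At least one of these is outside [0, 1], so the segments do not intersect.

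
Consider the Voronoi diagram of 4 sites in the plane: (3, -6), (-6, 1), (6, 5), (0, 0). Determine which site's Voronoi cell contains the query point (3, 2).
Nearest site = (0, 0)

The Voronoi cell of site s contains exactly those query points closer to s than to any other site. Compute squared distances from q = (3, 2) to each site:
  (0 − 3)² + (0 − 2)² = 13
  (6 − 3)² + (5 − 2)² = 18
  (3 − 3)² + (-6 − 2)² = 64
  (-6 − 3)² + (1 − 2)² = 82
Minimum is attained by (0, 0), so q lies in its Voronoi cell.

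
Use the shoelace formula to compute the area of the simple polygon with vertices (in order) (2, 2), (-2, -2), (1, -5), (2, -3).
Area = 29/2

Shoelace formula: Area = (1/2) |Σ_i (x_i · y_{i+1} − x_{i+1} · y_i)| (indices mod n). Compute each cross term:
  (2)(-2) − (-2)(2) = 0
  (-2)(-5) − (1)(-2) = 12
  (1)(-3) − (2)(-5) = 7
  (2)(2) − (2)(-3) = 10
Sum = 29, so (signed) Area = 29/2 = 29/2, |Area| = 29/2.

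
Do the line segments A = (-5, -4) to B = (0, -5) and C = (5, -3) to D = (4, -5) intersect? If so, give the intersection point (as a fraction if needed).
No (intersection of containing lines falls outside at least one segment)

Parametrize and solve: t = 19/11, s = 15/11. At least one of these is outside [0, 1], so the segments do not intersect.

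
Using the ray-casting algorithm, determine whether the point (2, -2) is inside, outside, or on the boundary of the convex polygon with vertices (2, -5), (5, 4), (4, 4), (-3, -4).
The point (2, -2) lies strictly inside the polygon

Cast a horizontal ray to the right from the query point and count how many polygon edges it crosses (each edge strictly once or zero times, handled with the usual half-open convention). 
Parity of crossings → odd ⇒ inside.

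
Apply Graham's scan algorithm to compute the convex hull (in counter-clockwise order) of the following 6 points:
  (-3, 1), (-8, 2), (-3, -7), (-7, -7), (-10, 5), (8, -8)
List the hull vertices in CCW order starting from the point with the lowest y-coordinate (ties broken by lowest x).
Hull (CCW) = [(8, -8), (-3, 1), (-10, 5), (-7, -7)]

Graham scan procedure:
  1. Find the pivot p₀ = point with lowest y (tie → lowest x): (8, -8).
  2. Sort the remaining points by polar angle around p₀.
  3. Walk through sorted points, maintaining a stack; pop the top while the last three entries make a non-left turn (cross product ≤ 0).
  4. Final stack is the convex hull in CCW order: (8, -8), (-3, 1), (-10, 5), (-7, -7).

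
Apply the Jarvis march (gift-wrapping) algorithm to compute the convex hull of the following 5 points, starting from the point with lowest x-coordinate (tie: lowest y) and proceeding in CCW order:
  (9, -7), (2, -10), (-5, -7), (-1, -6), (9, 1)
Hull (CCW) = [(-5, -7), (2, -10), (9, -7), (9, 1)]

Jarvis march: at each step, from the current hull vertex p, select the next vertex q as the point such that every other point lies strictly to the left of (or on) the directed line p → q. (Equivalently: for every other point r, the cross product (q − p) × (r − p) ≥ 0.)
Starting point (lowest x, tie lowest y): (-5, -7). Wrap until returning to start. Resulting hull: (-5, -7), (2, -10), (9, -7), (9, 1).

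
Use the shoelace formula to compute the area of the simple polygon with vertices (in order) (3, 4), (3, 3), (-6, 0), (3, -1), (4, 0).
Area = 41/2

Shoelace formula: Area = (1/2) |Σ_i (x_i · y_{i+1} − x_{i+1} · y_i)| (indices mod n). Compute each cross term:
  (3)(3) − (3)(4) = -3
  (3)(0) − (-6)(3) = 18
  (-6)(-1) − (3)(0) = 6
  (3)(0) − (4)(-1) = 4
  (4)(4) − (3)(0) = 16
Sum = 41, so (signed) Area = 41/2 = 41/2, |Area| = 41/2.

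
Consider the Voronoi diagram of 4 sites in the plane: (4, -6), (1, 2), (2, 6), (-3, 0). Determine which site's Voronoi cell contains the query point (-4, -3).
Nearest site = (-3, 0)

The Voronoi cell of site s contains exactly those query points closer to s than to any other site. Compute squared distances from q = (-4, -3) to each site:
  (-3 − -4)² + (0 − -3)² = 10
  (1 − -4)² + (2 − -3)² = 50
  (4 − -4)² + (-6 − -3)² = 73
  (2 − -4)² + (6 − -3)² = 117
Minimum is attained by (-3, 0), so q lies in its Voronoi cell.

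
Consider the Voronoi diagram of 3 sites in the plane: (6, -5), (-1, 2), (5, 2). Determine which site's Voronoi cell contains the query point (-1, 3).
Nearest site = (-1, 2)

The Voronoi cell of site s contains exactly those query points closer to s than to any other site. Compute squared distances from q = (-1, 3) to each site:
  (-1 − -1)² + (2 − 3)² = 1
  (5 − -1)² + (2 − 3)² = 37
  (6 − -1)² + (-5 − 3)² = 113
Minimum is attained by (-1, 2), so q lies in its Voronoi cell.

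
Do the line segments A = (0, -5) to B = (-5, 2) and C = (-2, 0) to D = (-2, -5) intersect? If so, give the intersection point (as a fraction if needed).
Yes; intersection at (-2, -11/5) (t = 2/5 on AB, s = 11/25 on CD)

Parametrize AB as A + t(B − A) = (0 + -5 t, -5 + 7 t) and CD as C + s(D − C) = (-2 + 0 s, 0 + -5 s). Solve the linear system for (t, s). Determinant = -25 ≠ 0, so a unique intersection of the containing lines exists. Solution: t = 2/5, s = 11/25 — both in [0, 1], so the segments cross. Intersection point: (-2, -11/5).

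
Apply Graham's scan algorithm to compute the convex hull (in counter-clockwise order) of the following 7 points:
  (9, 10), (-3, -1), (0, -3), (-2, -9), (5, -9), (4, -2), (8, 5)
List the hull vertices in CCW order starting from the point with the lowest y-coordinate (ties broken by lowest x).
Hull (CCW) = [(-2, -9), (5, -9), (8, 5), (9, 10), (-3, -1)]

Graham scan procedure:
  1. Find the pivot p₀ = point with lowest y (tie → lowest x): (-2, -9).
  2. Sort the remaining points by polar angle around p₀.
  3. Walk through sorted points, maintaining a stack; pop the top while the last three entries make a non-left turn (cross product ≤ 0).
  4. Final stack is the convex hull in CCW order: (-2, -9), (5, -9), (8, 5), (9, 10), (-3, -1).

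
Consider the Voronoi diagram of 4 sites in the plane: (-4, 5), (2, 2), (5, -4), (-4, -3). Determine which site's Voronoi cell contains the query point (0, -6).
Nearest site = (-4, -3)

The Voronoi cell of site s contains exactly those query points closer to s than to any other site. Compute squared distances from q = (0, -6) to each site:
  (-4 − 0)² + (-3 − -6)² = 25
  (5 − 0)² + (-4 − -6)² = 29
  (2 − 0)² + (2 − -6)² = 68
  (-4 − 0)² + (5 − -6)² = 137
Minimum is attained by (-4, -3), so q lies in its Voronoi cell.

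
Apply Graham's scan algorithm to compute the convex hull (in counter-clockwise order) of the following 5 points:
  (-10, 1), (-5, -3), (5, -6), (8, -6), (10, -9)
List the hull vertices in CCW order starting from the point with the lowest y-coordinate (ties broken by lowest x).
Hull (CCW) = [(10, -9), (8, -6), (-10, 1), (-5, -3)]

Graham scan procedure:
  1. Find the pivot p₀ = point with lowest y (tie → lowest x): (10, -9).
  2. Sort the remaining points by polar angle around p₀.
  3. Walk through sorted points, maintaining a stack; pop the top while the last three entries make a non-left turn (cross product ≤ 0).
  4. Final stack is the convex hull in CCW order: (10, -9), (8, -6), (-10, 1), (-5, -3).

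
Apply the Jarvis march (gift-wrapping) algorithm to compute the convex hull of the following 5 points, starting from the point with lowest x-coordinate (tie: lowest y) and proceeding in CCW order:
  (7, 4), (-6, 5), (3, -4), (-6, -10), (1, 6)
Hull (CCW) = [(-6, -10), (3, -4), (7, 4), (1, 6), (-6, 5)]

Jarvis march: at each step, from the current hull vertex p, select the next vertex q as the point such that every other point lies strictly to the left of (or on) the directed line p → q. (Equivalently: for every other point r, the cross product (q − p) × (r − p) ≥ 0.)
Starting point (lowest x, tie lowest y): (-6, -10). Wrap until returning to start. Resulting hull: (-6, -10), (3, -4), (7, 4), (1, 6), (-6, 5).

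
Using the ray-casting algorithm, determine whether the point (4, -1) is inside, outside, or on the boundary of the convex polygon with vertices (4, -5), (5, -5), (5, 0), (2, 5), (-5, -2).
The point (4, -1) lies strictly inside the polygon

Cast a horizontal ray to the right from the query point and count how many polygon edges it crosses (each edge strictly once or zero times, handled with the usual half-open convention). 
Parity of crossings → odd ⇒ inside.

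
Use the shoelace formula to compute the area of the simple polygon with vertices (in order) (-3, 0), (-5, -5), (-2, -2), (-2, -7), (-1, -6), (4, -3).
Area = 24

Shoelace formula: Area = (1/2) |Σ_i (x_i · y_{i+1} − x_{i+1} · y_i)| (indices mod n). Compute each cross term:
  (-3)(-5) − (-5)(0) = 15
  (-5)(-2) − (-2)(-5) = 0
  (-2)(-7) − (-2)(-2) = 10
  (-2)(-6) − (-1)(-7) = 5
  (-1)(-3) − (4)(-6) = 27
  (4)(0) − (-3)(-3) = -9
Sum = 48, so (signed) Area = 48/2 = 24, |Area| = 24.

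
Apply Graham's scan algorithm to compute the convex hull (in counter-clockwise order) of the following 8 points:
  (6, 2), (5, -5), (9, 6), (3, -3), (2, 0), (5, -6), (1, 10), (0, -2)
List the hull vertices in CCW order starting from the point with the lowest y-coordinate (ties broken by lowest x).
Hull (CCW) = [(5, -6), (9, 6), (1, 10), (0, -2)]

Graham scan procedure:
  1. Find the pivot p₀ = point with lowest y (tie → lowest x): (5, -6).
  2. Sort the remaining points by polar angle around p₀.
  3. Walk through sorted points, maintaining a stack; pop the top while the last three entries make a non-left turn (cross product ≤ 0).
  4. Final stack is the convex hull in CCW order: (5, -6), (9, 6), (1, 10), (0, -2).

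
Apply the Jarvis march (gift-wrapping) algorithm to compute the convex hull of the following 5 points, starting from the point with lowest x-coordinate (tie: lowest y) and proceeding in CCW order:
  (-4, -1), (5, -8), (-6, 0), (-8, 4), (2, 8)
Hull (CCW) = [(-8, 4), (-6, 0), (5, -8), (2, 8)]

Jarvis march: at each step, from the current hull vertex p, select the next vertex q as the point such that every other point lies strictly to the left of (or on) the directed line p → q. (Equivalently: for every other point r, the cross product (q − p) × (r − p) ≥ 0.)
Starting point (lowest x, tie lowest y): (-8, 4). Wrap until returning to start. Resulting hull: (-8, 4), (-6, 0), (5, -8), (2, 8).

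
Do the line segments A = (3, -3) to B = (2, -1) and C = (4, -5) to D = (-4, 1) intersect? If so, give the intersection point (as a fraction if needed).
No (intersection of containing lines falls outside at least one segment)

Parametrize and solve: t = -1, s = 0. At least one of these is outside [0, 1], so the segments do not intersect.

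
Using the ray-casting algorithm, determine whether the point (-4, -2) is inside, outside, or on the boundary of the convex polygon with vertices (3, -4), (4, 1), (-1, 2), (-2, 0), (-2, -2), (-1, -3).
The point (-4, -2) lies strictly outside the polygon

Cast a horizontal ray to the right from the query point and count how many polygon edges it crosses (each edge strictly once or zero times, handled with the usual half-open convention). 
Parity of crossings → even ⇒ outside.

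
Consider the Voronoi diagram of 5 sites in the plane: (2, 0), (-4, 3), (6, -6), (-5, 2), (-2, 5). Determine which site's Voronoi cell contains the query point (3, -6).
Nearest site = (6, -6)

The Voronoi cell of site s contains exactly those query points closer to s than to any other site. Compute squared distances from q = (3, -6) to each site:
  (6 − 3)² + (-6 − -6)² = 9
  (2 − 3)² + (0 − -6)² = 37
  (-5 − 3)² + (2 − -6)² = 128
  (-4 − 3)² + (3 − -6)² = 130
  (-2 − 3)² + (5 − -6)² = 146
Minimum is attained by (6, -6), so q lies in its Voronoi cell.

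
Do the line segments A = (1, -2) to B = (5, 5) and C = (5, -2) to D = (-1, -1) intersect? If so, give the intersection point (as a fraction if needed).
Yes; intersection at (31/23, -32/23) (t = 2/23 on AB, s = 14/23 on CD)

Parametrize AB as A + t(B − A) = (1 + 4 t, -2 + 7 t) and CD as C + s(D − C) = (5 + -6 s, -2 + 1 s). Solve the linear system for (t, s). Determinant = -46 ≠ 0, so a unique intersection of the containing lines exists. Solution: t = 2/23, s = 14/23 — both in [0, 1], so the segments cross. Intersection point: (31/23, -32/23).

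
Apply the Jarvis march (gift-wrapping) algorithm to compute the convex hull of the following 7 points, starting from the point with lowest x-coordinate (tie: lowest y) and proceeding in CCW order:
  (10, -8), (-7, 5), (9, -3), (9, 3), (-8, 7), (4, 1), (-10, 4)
Hull (CCW) = [(-10, 4), (10, -8), (9, 3), (-8, 7)]

Jarvis march: at each step, from the current hull vertex p, select the next vertex q as the point such that every other point lies strictly to the left of (or on) the directed line p → q. (Equivalently: for every other point r, the cross product (q − p) × (r − p) ≥ 0.)
Starting point (lowest x, tie lowest y): (-10, 4). Wrap until returning to start. Resulting hull: (-10, 4), (10, -8), (9, 3), (-8, 7).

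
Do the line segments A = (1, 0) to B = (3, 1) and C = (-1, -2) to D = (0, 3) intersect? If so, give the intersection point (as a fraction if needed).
No (intersection of containing lines falls outside at least one segment)

Parametrize and solve: t = -8/9, s = 2/9. At least one of these is outside [0, 1], so the segments do not intersect.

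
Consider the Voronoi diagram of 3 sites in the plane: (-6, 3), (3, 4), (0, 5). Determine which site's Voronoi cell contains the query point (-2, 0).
Nearest site = (-6, 3)

The Voronoi cell of site s contains exactly those query points closer to s than to any other site. Compute squared distances from q = (-2, 0) to each site:
  (-6 − -2)² + (3 − 0)² = 25
  (0 − -2)² + (5 − 0)² = 29
  (3 − -2)² + (4 − 0)² = 41
Minimum is attained by (-6, 3), so q lies in its Voronoi cell.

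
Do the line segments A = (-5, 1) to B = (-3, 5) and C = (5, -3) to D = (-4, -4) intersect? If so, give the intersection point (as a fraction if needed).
No (intersection of containing lines falls outside at least one segment)

Parametrize and solve: t = -23/17, s = 24/17. At least one of these is outside [0, 1], so the segments do not intersect.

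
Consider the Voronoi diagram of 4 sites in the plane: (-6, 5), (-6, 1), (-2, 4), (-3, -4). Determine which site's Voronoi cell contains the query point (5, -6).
Nearest site = (-3, -4)

The Voronoi cell of site s contains exactly those query points closer to s than to any other site. Compute squared distances from q = (5, -6) to each site:
  (-3 − 5)² + (-4 − -6)² = 68
  (-2 − 5)² + (4 − -6)² = 149
  (-6 − 5)² + (1 − -6)² = 170
  (-6 − 5)² + (5 − -6)² = 242
Minimum is attained by (-3, -4), so q lies in its Voronoi cell.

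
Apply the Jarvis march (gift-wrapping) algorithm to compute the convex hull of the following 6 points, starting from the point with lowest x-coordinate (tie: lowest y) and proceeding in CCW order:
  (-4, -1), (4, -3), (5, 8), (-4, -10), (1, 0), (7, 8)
Hull (CCW) = [(-4, -10), (4, -3), (7, 8), (5, 8), (-4, -1)]

Jarvis march: at each step, from the current hull vertex p, select the next vertex q as the point such that every other point lies strictly to the left of (or on) the directed line p → q. (Equivalently: for every other point r, the cross product (q − p) × (r − p) ≥ 0.)
Starting point (lowest x, tie lowest y): (-4, -10). Wrap until returning to start. Resulting hull: (-4, -10), (4, -3), (7, 8), (5, 8), (-4, -1).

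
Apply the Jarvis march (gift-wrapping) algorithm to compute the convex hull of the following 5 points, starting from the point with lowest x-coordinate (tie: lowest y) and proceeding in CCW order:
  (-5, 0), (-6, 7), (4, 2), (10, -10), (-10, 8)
Hull (CCW) = [(-10, 8), (-5, 0), (10, -10), (4, 2), (-6, 7)]

Jarvis march: at each step, from the current hull vertex p, select the next vertex q as the point such that every other point lies strictly to the left of (or on) the directed line p → q. (Equivalently: for every other point r, the cross product (q − p) × (r − p) ≥ 0.)
Starting point (lowest x, tie lowest y): (-10, 8). Wrap until returning to start. Resulting hull: (-10, 8), (-5, 0), (10, -10), (4, 2), (-6, 7).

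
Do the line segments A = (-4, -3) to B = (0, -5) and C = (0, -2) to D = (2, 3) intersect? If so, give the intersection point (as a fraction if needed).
No (intersection of containing lines falls outside at least one segment)

Parametrize and solve: t = 3/4, s = -1/2. At least one of these is outside [0, 1], so the segments do not intersect.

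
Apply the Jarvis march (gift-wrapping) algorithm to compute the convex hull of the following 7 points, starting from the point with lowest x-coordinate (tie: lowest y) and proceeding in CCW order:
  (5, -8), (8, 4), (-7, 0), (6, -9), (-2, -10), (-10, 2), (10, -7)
Hull (CCW) = [(-10, 2), (-2, -10), (6, -9), (10, -7), (8, 4)]

Jarvis march: at each step, from the current hull vertex p, select the next vertex q as the point such that every other point lies strictly to the left of (or on) the directed line p → q. (Equivalently: for every other point r, the cross product (q − p) × (r − p) ≥ 0.)
Starting point (lowest x, tie lowest y): (-10, 2). Wrap until returning to start. Resulting hull: (-10, 2), (-2, -10), (6, -9), (10, -7), (8, 4).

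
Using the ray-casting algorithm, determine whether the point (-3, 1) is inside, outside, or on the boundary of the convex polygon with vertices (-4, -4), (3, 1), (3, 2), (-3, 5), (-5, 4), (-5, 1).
The point (-3, 1) lies strictly inside the polygon

Cast a horizontal ray to the right from the query point and count how many polygon edges it crosses (each edge strictly once or zero times, handled with the usual half-open convention). 
Parity of crossings → odd ⇒ inside.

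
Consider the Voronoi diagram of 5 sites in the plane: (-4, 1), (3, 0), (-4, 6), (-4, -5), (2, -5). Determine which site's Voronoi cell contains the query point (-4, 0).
Nearest site = (-4, 1)

The Voronoi cell of site s contains exactly those query points closer to s than to any other site. Compute squared distances from q = (-4, 0) to each site:
  (-4 − -4)² + (1 − 0)² = 1
  (-4 − -4)² + (-5 − 0)² = 25
  (-4 − -4)² + (6 − 0)² = 36
  (3 − -4)² + (0 − 0)² = 49
  (2 − -4)² + (-5 − 0)² = 61
Minimum is attained by (-4, 1), so q lies in its Voronoi cell.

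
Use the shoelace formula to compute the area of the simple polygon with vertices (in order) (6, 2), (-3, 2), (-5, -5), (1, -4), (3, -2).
Area = 48

Shoelace formula: Area = (1/2) |Σ_i (x_i · y_{i+1} − x_{i+1} · y_i)| (indices mod n). Compute each cross term:
  (6)(2) − (-3)(2) = 18
  (-3)(-5) − (-5)(2) = 25
  (-5)(-4) − (1)(-5) = 25
  (1)(-2) − (3)(-4) = 10
  (3)(2) − (6)(-2) = 18
Sum = 96, so (signed) Area = 96/2 = 48, |Area| = 48.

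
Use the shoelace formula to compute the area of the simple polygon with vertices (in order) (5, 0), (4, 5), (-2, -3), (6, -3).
Area = 31

Shoelace formula: Area = (1/2) |Σ_i (x_i · y_{i+1} − x_{i+1} · y_i)| (indices mod n). Compute each cross term:
  (5)(5) − (4)(0) = 25
  (4)(-3) − (-2)(5) = -2
  (-2)(-3) − (6)(-3) = 24
  (6)(0) − (5)(-3) = 15
Sum = 62, so (signed) Area = 62/2 = 31, |Area| = 31.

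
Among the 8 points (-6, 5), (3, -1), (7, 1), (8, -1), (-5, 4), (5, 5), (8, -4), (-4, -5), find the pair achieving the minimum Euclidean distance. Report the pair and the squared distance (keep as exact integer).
Pair = ((-6, 5), (-5, 4)); squared distance = 2

Compute all C(8, 2) = 28 pairwise squared distances (x_i − x_j)² + (y_i − y_j)². The minimum is 2, attained by the pair ((-6, 5), (-5, 4)).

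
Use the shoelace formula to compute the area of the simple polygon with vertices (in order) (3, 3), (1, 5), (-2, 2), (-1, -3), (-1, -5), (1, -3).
Area = 27

Shoelace formula: Area = (1/2) |Σ_i (x_i · y_{i+1} − x_{i+1} · y_i)| (indices mod n). Compute each cross term:
  (3)(5) − (1)(3) = 12
  (1)(2) − (-2)(5) = 12
  (-2)(-3) − (-1)(2) = 8
  (-1)(-5) − (-1)(-3) = 2
  (-1)(-3) − (1)(-5) = 8
  (1)(3) − (3)(-3) = 12
Sum = 54, so (signed) Area = 54/2 = 27, |Area| = 27.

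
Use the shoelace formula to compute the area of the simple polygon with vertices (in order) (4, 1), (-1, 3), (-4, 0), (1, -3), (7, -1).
Area = 34

Shoelace formula: Area = (1/2) |Σ_i (x_i · y_{i+1} − x_{i+1} · y_i)| (indices mod n). Compute each cross term:
  (4)(3) − (-1)(1) = 13
  (-1)(0) − (-4)(3) = 12
  (-4)(-3) − (1)(0) = 12
  (1)(-1) − (7)(-3) = 20
  (7)(1) − (4)(-1) = 11
Sum = 68, so (signed) Area = 68/2 = 34, |Area| = 34.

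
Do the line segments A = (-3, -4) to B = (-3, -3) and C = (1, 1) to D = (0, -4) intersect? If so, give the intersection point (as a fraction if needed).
No (intersection of containing lines falls outside at least one segment)

Parametrize and solve: t = -15, s = 4. At least one of these is outside [0, 1], so the segments do not intersect.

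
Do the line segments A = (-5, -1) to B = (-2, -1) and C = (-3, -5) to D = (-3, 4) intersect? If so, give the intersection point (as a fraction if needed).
Yes; intersection at (-3, -1) (t = 2/3 on AB, s = 4/9 on CD)

Parametrize AB as A + t(B − A) = (-5 + 3 t, -1 + 0 t) and CD as C + s(D − C) = (-3 + 0 s, -5 + 9 s). Solve the linear system for (t, s). Determinant = -27 ≠ 0, so a unique intersection of the containing lines exists. Solution: t = 2/3, s = 4/9 — both in [0, 1], so the segments cross. Intersection point: (-3, -1).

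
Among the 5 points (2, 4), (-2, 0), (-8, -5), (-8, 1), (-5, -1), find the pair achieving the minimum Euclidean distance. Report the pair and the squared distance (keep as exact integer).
Pair = ((-2, 0), (-5, -1)); squared distance = 10

Compute all C(5, 2) = 10 pairwise squared distances (x_i − x_j)² + (y_i − y_j)². The minimum is 10, attained by the pair ((-2, 0), (-5, -1)).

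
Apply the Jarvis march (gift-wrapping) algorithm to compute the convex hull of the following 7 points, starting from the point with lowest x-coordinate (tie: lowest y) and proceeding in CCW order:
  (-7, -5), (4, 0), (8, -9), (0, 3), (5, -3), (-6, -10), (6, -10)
Hull (CCW) = [(-7, -5), (-6, -10), (6, -10), (8, -9), (4, 0), (0, 3)]

Jarvis march: at each step, from the current hull vertex p, select the next vertex q as the point such that every other point lies strictly to the left of (or on) the directed line p → q. (Equivalently: for every other point r, the cross product (q − p) × (r − p) ≥ 0.)
Starting point (lowest x, tie lowest y): (-7, -5). Wrap until returning to start. Resulting hull: (-7, -5), (-6, -10), (6, -10), (8, -9), (4, 0), (0, 3).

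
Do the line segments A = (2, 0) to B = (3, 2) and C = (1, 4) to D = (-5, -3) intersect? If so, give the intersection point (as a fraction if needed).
No (intersection of containing lines falls outside at least one segment)

Parametrize and solve: t = 31/5, s = -6/5. At least one of these is outside [0, 1], so the segments do not intersect.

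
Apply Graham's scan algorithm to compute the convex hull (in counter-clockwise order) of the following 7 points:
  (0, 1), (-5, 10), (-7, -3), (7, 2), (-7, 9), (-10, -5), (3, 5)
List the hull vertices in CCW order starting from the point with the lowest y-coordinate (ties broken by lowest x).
Hull (CCW) = [(-10, -5), (7, 2), (3, 5), (-5, 10), (-7, 9)]

Graham scan procedure:
  1. Find the pivot p₀ = point with lowest y (tie → lowest x): (-10, -5).
  2. Sort the remaining points by polar angle around p₀.
  3. Walk through sorted points, maintaining a stack; pop the top while the last three entries make a non-left turn (cross product ≤ 0).
  4. Final stack is the convex hull in CCW order: (-10, -5), (7, 2), (3, 5), (-5, 10), (-7, 9).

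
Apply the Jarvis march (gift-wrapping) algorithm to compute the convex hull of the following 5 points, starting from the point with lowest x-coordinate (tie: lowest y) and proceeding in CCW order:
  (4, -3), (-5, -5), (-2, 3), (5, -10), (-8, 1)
Hull (CCW) = [(-8, 1), (-5, -5), (5, -10), (4, -3), (-2, 3)]

Jarvis march: at each step, from the current hull vertex p, select the next vertex q as the point such that every other point lies strictly to the left of (or on) the directed line p → q. (Equivalently: for every other point r, the cross product (q − p) × (r − p) ≥ 0.)
Starting point (lowest x, tie lowest y): (-8, 1). Wrap until returning to start. Resulting hull: (-8, 1), (-5, -5), (5, -10), (4, -3), (-2, 3).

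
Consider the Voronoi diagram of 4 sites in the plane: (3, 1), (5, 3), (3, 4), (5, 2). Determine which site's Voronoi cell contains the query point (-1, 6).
Nearest site = (3, 4)

The Voronoi cell of site s contains exactly those query points closer to s than to any other site. Compute squared distances from q = (-1, 6) to each site:
  (3 − -1)² + (4 − 6)² = 20
  (3 − -1)² + (1 − 6)² = 41
  (5 − -1)² + (3 − 6)² = 45
  (5 − -1)² + (2 − 6)² = 52
Minimum is attained by (3, 4), so q lies in its Voronoi cell.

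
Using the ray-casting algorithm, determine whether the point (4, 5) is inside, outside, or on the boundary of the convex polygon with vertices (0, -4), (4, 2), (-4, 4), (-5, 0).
The point (4, 5) lies strictly outside the polygon

Cast a horizontal ray to the right from the query point and count how many polygon edges it crosses (each edge strictly once or zero times, handled with the usual half-open convention). 
Parity of crossings → even ⇒ outside.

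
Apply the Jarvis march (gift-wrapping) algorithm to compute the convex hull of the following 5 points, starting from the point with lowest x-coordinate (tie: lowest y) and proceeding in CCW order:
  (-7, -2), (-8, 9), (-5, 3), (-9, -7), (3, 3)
Hull (CCW) = [(-9, -7), (3, 3), (-8, 9)]

Jarvis march: at each step, from the current hull vertex p, select the next vertex q as the point such that every other point lies strictly to the left of (or on) the directed line p → q. (Equivalently: for every other point r, the cross product (q − p) × (r − p) ≥ 0.)
Starting point (lowest x, tie lowest y): (-9, -7). Wrap until returning to start. Resulting hull: (-9, -7), (3, 3), (-8, 9).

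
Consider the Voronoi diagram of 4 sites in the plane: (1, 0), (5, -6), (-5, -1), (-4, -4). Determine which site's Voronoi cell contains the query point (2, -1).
Nearest site = (1, 0)

The Voronoi cell of site s contains exactly those query points closer to s than to any other site. Compute squared distances from q = (2, -1) to each site:
  (1 − 2)² + (0 − -1)² = 2
  (5 − 2)² + (-6 − -1)² = 34
  (-4 − 2)² + (-4 − -1)² = 45
  (-5 − 2)² + (-1 − -1)² = 49
Minimum is attained by (1, 0), so q lies in its Voronoi cell.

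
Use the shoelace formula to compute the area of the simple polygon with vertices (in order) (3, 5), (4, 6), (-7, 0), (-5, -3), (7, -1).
Area = 125/2

Shoelace formula: Area = (1/2) |Σ_i (x_i · y_{i+1} − x_{i+1} · y_i)| (indices mod n). Compute each cross term:
  (3)(6) − (4)(5) = -2
  (4)(0) − (-7)(6) = 42
  (-7)(-3) − (-5)(0) = 21
  (-5)(-1) − (7)(-3) = 26
  (7)(5) − (3)(-1) = 38
Sum = 125, so (signed) Area = 125/2 = 125/2, |Area| = 125/2.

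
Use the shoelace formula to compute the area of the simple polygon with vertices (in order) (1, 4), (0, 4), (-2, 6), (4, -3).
Area = 13/2

Shoelace formula: Area = (1/2) |Σ_i (x_i · y_{i+1} − x_{i+1} · y_i)| (indices mod n). Compute each cross term:
  (1)(4) − (0)(4) = 4
  (0)(6) − (-2)(4) = 8
  (-2)(-3) − (4)(6) = -18
  (4)(4) − (1)(-3) = 19
Sum = 13, so (signed) Area = 13/2 = 13/2, |Area| = 13/2.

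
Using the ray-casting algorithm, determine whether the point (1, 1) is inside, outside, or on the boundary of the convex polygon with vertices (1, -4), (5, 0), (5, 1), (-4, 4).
The point (1, 1) lies strictly inside the polygon

Cast a horizontal ray to the right from the query point and count how many polygon edges it crosses (each edge strictly once or zero times, handled with the usual half-open convention). 
Parity of crossings → odd ⇒ inside.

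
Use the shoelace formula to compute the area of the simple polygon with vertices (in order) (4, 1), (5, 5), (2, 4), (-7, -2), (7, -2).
Area = 46

Shoelace formula: Area = (1/2) |Σ_i (x_i · y_{i+1} − x_{i+1} · y_i)| (indices mod n). Compute each cross term:
  (4)(5) − (5)(1) = 15
  (5)(4) − (2)(5) = 10
  (2)(-2) − (-7)(4) = 24
  (-7)(-2) − (7)(-2) = 28
  (7)(1) − (4)(-2) = 15
Sum = 92, so (signed) Area = 92/2 = 46, |Area| = 46.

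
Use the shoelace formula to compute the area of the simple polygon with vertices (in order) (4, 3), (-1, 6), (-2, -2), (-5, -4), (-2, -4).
Area = 61/2

Shoelace formula: Area = (1/2) |Σ_i (x_i · y_{i+1} − x_{i+1} · y_i)| (indices mod n). Compute each cross term:
  (4)(6) − (-1)(3) = 27
  (-1)(-2) − (-2)(6) = 14
  (-2)(-4) − (-5)(-2) = -2
  (-5)(-4) − (-2)(-4) = 12
  (-2)(3) − (4)(-4) = 10
Sum = 61, so (signed) Area = 61/2 = 61/2, |Area| = 61/2.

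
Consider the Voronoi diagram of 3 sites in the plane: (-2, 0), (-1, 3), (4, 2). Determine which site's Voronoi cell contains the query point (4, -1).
Nearest site = (4, 2)

The Voronoi cell of site s contains exactly those query points closer to s than to any other site. Compute squared distances from q = (4, -1) to each site:
  (4 − 4)² + (2 − -1)² = 9
  (-2 − 4)² + (0 − -1)² = 37
  (-1 − 4)² + (3 − -1)² = 41
Minimum is attained by (4, 2), so q lies in its Voronoi cell.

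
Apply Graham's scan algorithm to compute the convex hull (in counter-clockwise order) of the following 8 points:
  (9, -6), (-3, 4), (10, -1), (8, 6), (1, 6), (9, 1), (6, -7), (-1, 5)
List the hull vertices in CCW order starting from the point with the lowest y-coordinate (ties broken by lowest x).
Hull (CCW) = [(6, -7), (9, -6), (10, -1), (8, 6), (1, 6), (-3, 4)]

Graham scan procedure:
  1. Find the pivot p₀ = point with lowest y (tie → lowest x): (6, -7).
  2. Sort the remaining points by polar angle around p₀.
  3. Walk through sorted points, maintaining a stack; pop the top while the last three entries make a non-left turn (cross product ≤ 0).
  4. Final stack is the convex hull in CCW order: (6, -7), (9, -6), (10, -1), (8, 6), (1, 6), (-3, 4).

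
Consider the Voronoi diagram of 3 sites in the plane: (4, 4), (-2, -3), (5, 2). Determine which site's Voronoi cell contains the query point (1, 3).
Nearest site = (4, 4)

The Voronoi cell of site s contains exactly those query points closer to s than to any other site. Compute squared distances from q = (1, 3) to each site:
  (4 − 1)² + (4 − 3)² = 10
  (5 − 1)² + (2 − 3)² = 17
  (-2 − 1)² + (-3 − 3)² = 45
Minimum is attained by (4, 4), so q lies in its Voronoi cell.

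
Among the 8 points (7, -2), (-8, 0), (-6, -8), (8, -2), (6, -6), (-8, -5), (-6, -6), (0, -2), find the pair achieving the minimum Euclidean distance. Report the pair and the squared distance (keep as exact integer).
Pair = ((7, -2), (8, -2)); squared distance = 1

Compute all C(8, 2) = 28 pairwise squared distances (x_i − x_j)² + (y_i − y_j)². The minimum is 1, attained by the pair ((7, -2), (8, -2)).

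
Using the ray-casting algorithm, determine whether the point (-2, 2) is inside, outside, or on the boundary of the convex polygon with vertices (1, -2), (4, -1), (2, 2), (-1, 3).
The point (-2, 2) lies strictly outside the polygon

Cast a horizontal ray to the right from the query point and count how many polygon edges it crosses (each edge strictly once or zero times, handled with the usual half-open convention). 
Parity of crossings → even ⇒ outside.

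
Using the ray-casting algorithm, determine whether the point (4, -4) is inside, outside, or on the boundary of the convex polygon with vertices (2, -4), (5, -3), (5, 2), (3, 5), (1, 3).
The point (4, -4) lies strictly outside the polygon

Cast a horizontal ray to the right from the query point and count how many polygon edges it crosses (each edge strictly once or zero times, handled with the usual half-open convention). 
Parity of crossings → even ⇒ outside.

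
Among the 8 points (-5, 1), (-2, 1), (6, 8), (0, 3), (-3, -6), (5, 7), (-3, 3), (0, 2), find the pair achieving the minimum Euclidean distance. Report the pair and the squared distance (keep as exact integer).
Pair = ((0, 3), (0, 2)); squared distance = 1

Compute all C(8, 2) = 28 pairwise squared distances (x_i − x_j)² + (y_i − y_j)². The minimum is 1, attained by the pair ((0, 3), (0, 2)).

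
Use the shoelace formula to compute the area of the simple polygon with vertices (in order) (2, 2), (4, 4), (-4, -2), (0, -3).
Area = 13

Shoelace formula: Area = (1/2) |Σ_i (x_i · y_{i+1} − x_{i+1} · y_i)| (indices mod n). Compute each cross term:
  (2)(4) − (4)(2) = 0
  (4)(-2) − (-4)(4) = 8
  (-4)(-3) − (0)(-2) = 12
  (0)(2) − (2)(-3) = 6
Sum = 26, so (signed) Area = 26/2 = 13, |Area| = 13.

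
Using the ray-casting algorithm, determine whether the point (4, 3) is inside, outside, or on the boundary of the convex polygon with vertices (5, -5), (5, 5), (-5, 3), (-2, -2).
The point (4, 3) lies strictly inside the polygon

Cast a horizontal ray to the right from the query point and count how many polygon edges it crosses (each edge strictly once or zero times, handled with the usual half-open convention). 
Parity of crossings → odd ⇒ inside.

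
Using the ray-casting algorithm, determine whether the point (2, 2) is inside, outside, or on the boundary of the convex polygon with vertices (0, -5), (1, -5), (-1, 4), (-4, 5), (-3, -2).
The point (2, 2) lies strictly outside the polygon

Cast a horizontal ray to the right from the query point and count how many polygon edges it crosses (each edge strictly once or zero times, handled with the usual half-open convention). 
Parity of crossings → even ⇒ outside.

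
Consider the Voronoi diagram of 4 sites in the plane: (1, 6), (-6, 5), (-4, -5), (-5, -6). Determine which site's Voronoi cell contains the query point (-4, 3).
Nearest site = (-6, 5)

The Voronoi cell of site s contains exactly those query points closer to s than to any other site. Compute squared distances from q = (-4, 3) to each site:
  (-6 − -4)² + (5 − 3)² = 8
  (1 − -4)² + (6 − 3)² = 34
  (-4 − -4)² + (-5 − 3)² = 64
  (-5 − -4)² + (-6 − 3)² = 82
Minimum is attained by (-6, 5), so q lies in its Voronoi cell.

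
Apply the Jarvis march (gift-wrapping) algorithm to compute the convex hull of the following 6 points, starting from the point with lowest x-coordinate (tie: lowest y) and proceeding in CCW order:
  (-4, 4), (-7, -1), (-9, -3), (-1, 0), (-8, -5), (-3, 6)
Hull (CCW) = [(-9, -3), (-8, -5), (-1, 0), (-3, 6)]

Jarvis march: at each step, from the current hull vertex p, select the next vertex q as the point such that every other point lies strictly to the left of (or on) the directed line p → q. (Equivalently: for every other point r, the cross product (q − p) × (r − p) ≥ 0.)
Starting point (lowest x, tie lowest y): (-9, -3). Wrap until returning to start. Resulting hull: (-9, -3), (-8, -5), (-1, 0), (-3, 6).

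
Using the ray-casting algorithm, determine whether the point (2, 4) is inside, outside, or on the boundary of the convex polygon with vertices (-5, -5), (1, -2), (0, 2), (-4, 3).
The point (2, 4) lies strictly outside the polygon

Cast a horizontal ray to the right from the query point and count how many polygon edges it crosses (each edge strictly once or zero times, handled with the usual half-open convention). 
Parity of crossings → even ⇒ outside.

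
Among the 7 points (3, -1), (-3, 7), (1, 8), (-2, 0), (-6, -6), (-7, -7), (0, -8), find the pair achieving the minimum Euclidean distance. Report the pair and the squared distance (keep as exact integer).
Pair = ((-6, -6), (-7, -7)); squared distance = 2

Compute all C(7, 2) = 21 pairwise squared distances (x_i − x_j)² + (y_i − y_j)². The minimum is 2, attained by the pair ((-6, -6), (-7, -7)).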